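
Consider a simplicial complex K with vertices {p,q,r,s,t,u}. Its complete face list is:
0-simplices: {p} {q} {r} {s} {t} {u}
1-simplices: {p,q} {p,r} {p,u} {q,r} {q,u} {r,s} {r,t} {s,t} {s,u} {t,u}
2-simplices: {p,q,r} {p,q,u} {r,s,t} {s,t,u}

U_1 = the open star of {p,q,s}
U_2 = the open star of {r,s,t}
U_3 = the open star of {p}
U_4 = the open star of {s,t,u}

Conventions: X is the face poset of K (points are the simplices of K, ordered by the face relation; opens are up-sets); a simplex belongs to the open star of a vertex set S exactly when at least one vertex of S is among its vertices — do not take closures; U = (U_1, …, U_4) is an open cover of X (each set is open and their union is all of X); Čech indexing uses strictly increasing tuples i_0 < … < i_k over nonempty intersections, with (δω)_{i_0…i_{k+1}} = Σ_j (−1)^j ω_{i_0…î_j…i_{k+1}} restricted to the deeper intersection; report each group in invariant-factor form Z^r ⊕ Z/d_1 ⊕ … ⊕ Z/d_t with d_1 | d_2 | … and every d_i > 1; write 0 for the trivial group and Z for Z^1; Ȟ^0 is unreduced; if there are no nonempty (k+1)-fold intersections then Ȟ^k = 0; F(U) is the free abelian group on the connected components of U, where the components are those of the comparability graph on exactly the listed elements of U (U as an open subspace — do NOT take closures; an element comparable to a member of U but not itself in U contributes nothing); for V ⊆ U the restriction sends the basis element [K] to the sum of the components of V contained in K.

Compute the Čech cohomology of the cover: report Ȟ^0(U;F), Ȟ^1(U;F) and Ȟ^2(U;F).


intersection data:
  U1={{p},{q},{s},{p,q},{p,r},{p,u},{q,r},{q,u},{r,s},{s,t},{s,u},{p,q,r},{p,q,u},{r,s,t},{s,t,u}} U2={{r},{s},{t},{p,r},{q,r},{r,s},{r,t},{s,t},{s,u},{t,u},{p,q,r},{r,s,t},{s,t,u}} U3={{p},{p,q},{p,r},{p,u},{p,q,r},{p,q,u}} U4={{s},{t},{u},{p,u},{q,u},{r,s},{r,t},{s,t},{s,u},{t,u},{p,q,u},{r,s,t},{s,t,u}}
  U12={{s},{p,r},{q,r},{r,s},{s,t},{s,u},{p,q,r},{r,s,t},{s,t,u}} U13={{p},{p,q},{p,r},{p,u},{p,q,r},{p,q,u}} U14={{s},{p,u},{q,u},{r,s},{s,t},{s,u},{p,q,u},{r,s,t},{s,t,u}} U23={{p,r},{p,q,r}} U24={{s},{t},{r,s},{r,t},{s,t},{s,u},{t,u},{r,s,t},{s,t,u}} U34={{p,u},{p,q,u}}
  U123={{p,r},{p,q,r}} U124={{s},{r,s},{s,t},{s,u},{r,s,t},{s,t,u}} U134={{p,u},{p,q,u}}
components per intersection:
  U1: {{p},{q},{p,q},{p,r},{p,u},{q,r},{q,u},{p,q,r},{p,q,u}} {{s},{r,s},{s,t},{s,u},{r,s,t},{s,t,u}}
  U2: {{r},{s},{t},{p,r},{q,r},{r,s},{r,t},{s,t},{s,u},{t,u},{p,q,r},{r,s,t},{s,t,u}}
  U3: {{p},{p,q},{p,r},{p,u},{p,q,r},{p,q,u}}
  U4: {{s},{t},{u},{p,u},{q,u},{r,s},{r,t},{s,t},{s,u},{t,u},{p,q,u},{r,s,t},{s,t,u}}
  U12: {{s},{r,s},{s,t},{s,u},{r,s,t},{s,t,u}} {{p,r},{q,r},{p,q,r}}
  U13: {{p},{p,q},{p,r},{p,u},{p,q,r},{p,q,u}}
  U14: {{s},{r,s},{s,t},{s,u},{r,s,t},{s,t,u}} {{p,u},{q,u},{p,q,u}}
  U23: {{p,r},{p,q,r}}
  U24: {{s},{t},{r,s},{r,t},{s,t},{s,u},{t,u},{r,s,t},{s,t,u}}
  U34: {{p,u},{p,q,u}}
  U123: {{p,r},{p,q,r}}
  U124: {{s},{r,s},{s,t},{s,u},{r,s,t},{s,t,u}}
  U134: {{p,u},{p,q,u}}
C dims 5,8,3; δ0: rk 4, SNF 1^4; δ1: rk 3, SNF 1^3
Ȟ^0 = (5 − 4) − 0 = 1, so Ȟ^0 ≅ Z
Ȟ^1 = (8 − 3) − 4 = 1, so Ȟ^1 ≅ Z
Ȟ^2 = (3 − 0) − 3 = 0, so Ȟ^2 ≅ 0

Ȟ^0 ≅ Z,  Ȟ^1 ≅ Z,  Ȟ^2 ≅ 0


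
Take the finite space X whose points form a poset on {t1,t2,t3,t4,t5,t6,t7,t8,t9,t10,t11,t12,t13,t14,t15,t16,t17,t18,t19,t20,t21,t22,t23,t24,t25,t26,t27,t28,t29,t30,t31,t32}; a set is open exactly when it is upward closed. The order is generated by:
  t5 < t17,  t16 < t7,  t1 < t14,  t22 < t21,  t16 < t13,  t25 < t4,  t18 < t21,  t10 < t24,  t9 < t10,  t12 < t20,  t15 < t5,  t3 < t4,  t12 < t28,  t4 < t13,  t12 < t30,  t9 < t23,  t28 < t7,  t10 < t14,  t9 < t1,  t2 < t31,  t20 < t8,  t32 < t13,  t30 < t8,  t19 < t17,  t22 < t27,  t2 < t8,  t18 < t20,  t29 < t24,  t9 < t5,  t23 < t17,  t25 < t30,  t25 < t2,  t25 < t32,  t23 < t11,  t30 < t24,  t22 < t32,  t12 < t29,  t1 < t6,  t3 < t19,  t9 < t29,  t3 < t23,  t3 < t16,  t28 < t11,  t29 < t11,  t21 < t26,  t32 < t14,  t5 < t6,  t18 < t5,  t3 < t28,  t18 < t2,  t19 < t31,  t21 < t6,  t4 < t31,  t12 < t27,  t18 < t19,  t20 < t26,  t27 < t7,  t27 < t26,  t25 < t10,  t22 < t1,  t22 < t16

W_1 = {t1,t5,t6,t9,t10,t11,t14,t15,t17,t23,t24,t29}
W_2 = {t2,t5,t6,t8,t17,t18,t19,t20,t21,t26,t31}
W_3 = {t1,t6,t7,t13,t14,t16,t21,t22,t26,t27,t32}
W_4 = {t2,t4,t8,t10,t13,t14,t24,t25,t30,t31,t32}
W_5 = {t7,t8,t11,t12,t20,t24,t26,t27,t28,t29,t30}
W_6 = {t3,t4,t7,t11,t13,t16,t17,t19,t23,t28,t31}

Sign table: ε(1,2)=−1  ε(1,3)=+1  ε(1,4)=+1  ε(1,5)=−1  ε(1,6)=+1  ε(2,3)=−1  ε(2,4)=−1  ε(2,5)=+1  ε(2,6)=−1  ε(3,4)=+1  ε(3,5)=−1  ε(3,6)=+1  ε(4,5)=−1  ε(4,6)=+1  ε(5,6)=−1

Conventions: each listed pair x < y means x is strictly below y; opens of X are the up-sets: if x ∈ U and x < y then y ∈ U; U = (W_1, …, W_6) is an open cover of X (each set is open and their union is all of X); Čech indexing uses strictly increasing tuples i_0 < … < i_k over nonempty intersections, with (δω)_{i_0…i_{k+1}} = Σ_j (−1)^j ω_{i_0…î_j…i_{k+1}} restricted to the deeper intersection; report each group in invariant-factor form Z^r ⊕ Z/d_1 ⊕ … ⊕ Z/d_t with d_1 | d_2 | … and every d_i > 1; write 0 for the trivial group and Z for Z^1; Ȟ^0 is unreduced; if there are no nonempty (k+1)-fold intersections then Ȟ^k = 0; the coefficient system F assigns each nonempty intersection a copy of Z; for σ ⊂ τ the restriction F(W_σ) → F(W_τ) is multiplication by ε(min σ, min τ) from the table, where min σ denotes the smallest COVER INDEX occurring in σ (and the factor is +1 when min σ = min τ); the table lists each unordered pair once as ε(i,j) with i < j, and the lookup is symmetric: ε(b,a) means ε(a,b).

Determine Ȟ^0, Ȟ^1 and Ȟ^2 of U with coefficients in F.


Ȟ^0 = Z, Ȟ^1 = 0, Ȟ^2 = Z/2

nerve simplices:
  W12={t5,t6,t17} W13={t1,t6,t14} W14={t10,t14,t24} W15={t11,t24,t29} W16={t11,t17,t23} W23={t6,t21,t26} W24={t2,t8,t31} W25={t8,t20,t26} W26={t17,t19,t31} W34={t13,t14,t32} W35={t7,t26,t27} W36={t7,t13,t16} W45={t8,t24,t30} W46={t4,t13,t31} W56={t7,t11,t28}
  W123={t6} W126={t17} W134={t14} W145={t24} W156={t11} W235={t26} W245={t8} W246={t31} W346={t13} W356={t7}
C dims 6,15,10; δ0: rk 5, SNF 1^5; δ1: rk 10, SNF 1^9·2
degree 0: 6−5−0 = 1 → Ȟ^0 ≅ Z
degree 1: 15−10−5 = 0 → Ȟ^1 ≅ 0
degree 2: 10−0−10 = 0 plus torsion [2] → Ȟ^2 ≅ Z/2


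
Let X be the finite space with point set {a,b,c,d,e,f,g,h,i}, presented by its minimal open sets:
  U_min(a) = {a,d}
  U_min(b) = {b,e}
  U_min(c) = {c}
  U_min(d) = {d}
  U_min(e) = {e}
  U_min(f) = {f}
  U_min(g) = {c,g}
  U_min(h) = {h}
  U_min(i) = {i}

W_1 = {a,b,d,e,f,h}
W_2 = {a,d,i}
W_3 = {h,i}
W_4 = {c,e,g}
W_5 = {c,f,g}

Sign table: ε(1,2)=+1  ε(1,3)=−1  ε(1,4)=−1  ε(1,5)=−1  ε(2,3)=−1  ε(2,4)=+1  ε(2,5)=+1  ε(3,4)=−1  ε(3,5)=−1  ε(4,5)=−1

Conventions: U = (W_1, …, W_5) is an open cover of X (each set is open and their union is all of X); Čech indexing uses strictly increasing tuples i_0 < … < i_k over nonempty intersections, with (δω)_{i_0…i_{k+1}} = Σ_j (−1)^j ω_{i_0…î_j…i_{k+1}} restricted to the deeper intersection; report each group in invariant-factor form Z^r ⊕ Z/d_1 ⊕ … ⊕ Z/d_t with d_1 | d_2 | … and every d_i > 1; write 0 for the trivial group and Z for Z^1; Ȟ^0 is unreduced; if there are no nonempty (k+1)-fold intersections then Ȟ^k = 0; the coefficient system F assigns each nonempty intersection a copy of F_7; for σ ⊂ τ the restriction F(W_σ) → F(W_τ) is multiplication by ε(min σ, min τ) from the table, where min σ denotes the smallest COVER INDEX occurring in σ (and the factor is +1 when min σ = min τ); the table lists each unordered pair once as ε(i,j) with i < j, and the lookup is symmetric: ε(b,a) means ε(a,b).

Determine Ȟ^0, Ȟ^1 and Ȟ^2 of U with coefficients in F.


intersection data:
  W12={a,d} W13={h} W14={e} W15={f} W23={i} W45={c,g}
C dims 5,6; δ0: rk_F7 5
Ȟ^0 = (5 − 5) − 0 = 0, so Ȟ^0 ≅ 0
Ȟ^1 = (6 − 0) − 5 = 1, so Ȟ^1 ≅ Z/7
Ȟ^2 = (0 − 0) − 0 = 0, so Ȟ^2 ≅ 0

Ȟ^0 ≅ 0,  Ȟ^1 ≅ Z/7,  Ȟ^2 ≅ 0


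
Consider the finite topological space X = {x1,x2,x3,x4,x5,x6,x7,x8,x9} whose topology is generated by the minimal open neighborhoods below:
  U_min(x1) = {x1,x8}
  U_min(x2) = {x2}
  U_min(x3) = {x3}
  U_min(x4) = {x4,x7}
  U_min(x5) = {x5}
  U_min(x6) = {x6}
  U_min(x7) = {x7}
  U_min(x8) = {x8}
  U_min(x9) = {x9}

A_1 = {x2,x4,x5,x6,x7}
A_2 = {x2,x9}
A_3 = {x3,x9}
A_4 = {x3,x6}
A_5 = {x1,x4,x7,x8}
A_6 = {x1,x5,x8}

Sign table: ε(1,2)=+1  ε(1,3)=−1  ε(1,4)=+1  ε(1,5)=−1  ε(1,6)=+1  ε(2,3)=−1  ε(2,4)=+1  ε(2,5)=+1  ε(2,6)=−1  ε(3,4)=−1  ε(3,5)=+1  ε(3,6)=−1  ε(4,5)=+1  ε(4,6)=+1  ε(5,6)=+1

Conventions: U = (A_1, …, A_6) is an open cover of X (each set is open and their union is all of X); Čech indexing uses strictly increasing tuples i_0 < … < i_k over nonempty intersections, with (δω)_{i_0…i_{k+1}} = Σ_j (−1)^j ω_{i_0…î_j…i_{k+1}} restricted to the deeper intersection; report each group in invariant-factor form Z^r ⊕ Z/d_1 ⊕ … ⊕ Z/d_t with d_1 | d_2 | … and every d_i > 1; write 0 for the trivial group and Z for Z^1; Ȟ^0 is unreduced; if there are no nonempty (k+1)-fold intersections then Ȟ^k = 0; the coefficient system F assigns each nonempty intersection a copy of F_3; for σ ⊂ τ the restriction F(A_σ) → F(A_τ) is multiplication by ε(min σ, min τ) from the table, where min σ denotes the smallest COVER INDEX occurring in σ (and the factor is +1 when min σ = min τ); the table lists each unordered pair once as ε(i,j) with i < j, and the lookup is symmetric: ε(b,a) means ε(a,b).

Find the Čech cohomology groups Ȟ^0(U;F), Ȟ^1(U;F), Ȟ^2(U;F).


nerve simplices:
  A12={x2} A14={x6} A15={x4,x7} A16={x5} A23={x9} A34={x3} A56={x1,x8}
C dims 6,7; δ0: rk_F3 6
degree 0: 6−6−0 = 0 → Ȟ^0 ≅ 0
degree 1: 7−0−6 = 1 → Ȟ^1 ≅ Z/3
degree 2: 0−0−0 = 0 → Ȟ^2 ≅ 0

Ȟ^0(U;F) ≅ 0; Ȟ^1(U;F) ≅ Z/3; Ȟ^2(U;F) ≅ 0


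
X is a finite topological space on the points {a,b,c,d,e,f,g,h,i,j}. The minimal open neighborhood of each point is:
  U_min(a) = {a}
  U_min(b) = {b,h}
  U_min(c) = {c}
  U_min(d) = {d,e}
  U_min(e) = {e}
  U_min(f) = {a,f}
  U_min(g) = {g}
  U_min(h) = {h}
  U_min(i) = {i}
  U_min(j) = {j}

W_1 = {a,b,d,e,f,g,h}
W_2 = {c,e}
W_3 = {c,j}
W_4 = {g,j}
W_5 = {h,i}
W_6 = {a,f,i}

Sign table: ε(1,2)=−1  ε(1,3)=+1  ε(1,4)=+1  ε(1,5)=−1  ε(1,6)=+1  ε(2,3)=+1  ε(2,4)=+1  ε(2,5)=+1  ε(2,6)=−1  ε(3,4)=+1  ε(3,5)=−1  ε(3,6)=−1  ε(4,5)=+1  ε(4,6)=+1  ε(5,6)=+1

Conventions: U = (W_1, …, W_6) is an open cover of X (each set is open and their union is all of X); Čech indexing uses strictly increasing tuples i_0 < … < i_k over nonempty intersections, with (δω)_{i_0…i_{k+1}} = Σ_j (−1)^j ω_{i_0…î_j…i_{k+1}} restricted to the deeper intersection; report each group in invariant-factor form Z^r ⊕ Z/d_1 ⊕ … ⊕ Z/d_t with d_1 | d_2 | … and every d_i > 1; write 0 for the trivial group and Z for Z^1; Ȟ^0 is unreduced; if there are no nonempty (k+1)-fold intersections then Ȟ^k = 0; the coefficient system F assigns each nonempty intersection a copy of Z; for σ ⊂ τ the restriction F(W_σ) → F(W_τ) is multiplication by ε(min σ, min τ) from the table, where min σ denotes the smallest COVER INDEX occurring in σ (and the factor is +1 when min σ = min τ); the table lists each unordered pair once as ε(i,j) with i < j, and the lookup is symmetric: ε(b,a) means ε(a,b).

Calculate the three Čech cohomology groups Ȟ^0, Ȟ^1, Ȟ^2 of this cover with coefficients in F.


intersection data:
  W12={e} W14={g} W15={h} W16={a,f} W23={c} W34={j} W56={i}
C dims 6,7; δ0: rk 6, SNF 1^5·2
Ȟ^0 = (6 − 6) − 0 = 0, so Ȟ^0 ≅ 0
Ȟ^1 = (7 − 0) − 6 = 1 plus torsion [2], so Ȟ^1 ≅ Z ⊕ Z/2
Ȟ^2 = (0 − 0) − 0 = 0, so Ȟ^2 ≅ 0

Ȟ^0 = 0; Ȟ^1 = Z ⊕ Z/2; Ȟ^2 = 0


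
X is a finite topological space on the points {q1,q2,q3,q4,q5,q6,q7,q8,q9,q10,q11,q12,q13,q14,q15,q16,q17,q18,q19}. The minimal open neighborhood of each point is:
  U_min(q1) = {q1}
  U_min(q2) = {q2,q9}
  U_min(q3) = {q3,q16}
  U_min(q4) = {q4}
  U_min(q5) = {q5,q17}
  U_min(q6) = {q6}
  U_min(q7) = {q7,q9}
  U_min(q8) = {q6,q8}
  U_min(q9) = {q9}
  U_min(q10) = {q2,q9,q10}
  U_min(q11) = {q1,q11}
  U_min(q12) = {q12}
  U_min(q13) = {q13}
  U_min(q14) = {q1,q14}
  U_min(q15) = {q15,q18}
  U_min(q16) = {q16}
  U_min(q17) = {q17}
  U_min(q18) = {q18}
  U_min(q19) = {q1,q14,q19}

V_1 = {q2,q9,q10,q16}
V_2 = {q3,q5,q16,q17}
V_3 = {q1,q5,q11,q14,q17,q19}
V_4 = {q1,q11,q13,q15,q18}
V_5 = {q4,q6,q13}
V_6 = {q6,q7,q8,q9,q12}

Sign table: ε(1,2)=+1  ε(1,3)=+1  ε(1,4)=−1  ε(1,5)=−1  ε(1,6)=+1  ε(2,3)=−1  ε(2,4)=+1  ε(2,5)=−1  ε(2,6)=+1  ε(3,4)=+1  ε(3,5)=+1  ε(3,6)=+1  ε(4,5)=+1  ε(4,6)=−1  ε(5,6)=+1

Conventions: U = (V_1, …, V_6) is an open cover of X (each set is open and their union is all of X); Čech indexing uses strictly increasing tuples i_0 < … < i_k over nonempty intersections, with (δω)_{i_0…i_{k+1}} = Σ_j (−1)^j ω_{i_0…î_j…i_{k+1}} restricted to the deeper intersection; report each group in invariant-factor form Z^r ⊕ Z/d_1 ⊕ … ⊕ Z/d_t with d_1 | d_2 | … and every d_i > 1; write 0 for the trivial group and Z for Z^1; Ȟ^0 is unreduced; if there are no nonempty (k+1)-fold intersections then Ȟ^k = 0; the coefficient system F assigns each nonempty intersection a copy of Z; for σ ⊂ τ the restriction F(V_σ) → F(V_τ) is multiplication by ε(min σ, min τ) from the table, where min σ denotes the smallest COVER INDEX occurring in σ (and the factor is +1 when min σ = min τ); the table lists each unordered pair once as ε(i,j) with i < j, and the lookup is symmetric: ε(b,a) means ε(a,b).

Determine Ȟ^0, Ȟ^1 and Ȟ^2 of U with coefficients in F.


Ȟ^0 ≅ 0; Ȟ^1 ≅ Z/2; Ȟ^2 ≅ 0

nonempty intersections:
  V12={q16} V16={q9} V23={q5,q17} V34={q1,q11} V45={q13} V56={q6}
C dims 6,6; δ0: rk 6, SNF 1^5·2
Ȟ^0: (6−6)−0=0 ⇒ 0
Ȟ^1: (6−0)−6=0 plus torsion [2] ⇒ Z/2
Ȟ^2: (0−0)−0=0 ⇒ 0


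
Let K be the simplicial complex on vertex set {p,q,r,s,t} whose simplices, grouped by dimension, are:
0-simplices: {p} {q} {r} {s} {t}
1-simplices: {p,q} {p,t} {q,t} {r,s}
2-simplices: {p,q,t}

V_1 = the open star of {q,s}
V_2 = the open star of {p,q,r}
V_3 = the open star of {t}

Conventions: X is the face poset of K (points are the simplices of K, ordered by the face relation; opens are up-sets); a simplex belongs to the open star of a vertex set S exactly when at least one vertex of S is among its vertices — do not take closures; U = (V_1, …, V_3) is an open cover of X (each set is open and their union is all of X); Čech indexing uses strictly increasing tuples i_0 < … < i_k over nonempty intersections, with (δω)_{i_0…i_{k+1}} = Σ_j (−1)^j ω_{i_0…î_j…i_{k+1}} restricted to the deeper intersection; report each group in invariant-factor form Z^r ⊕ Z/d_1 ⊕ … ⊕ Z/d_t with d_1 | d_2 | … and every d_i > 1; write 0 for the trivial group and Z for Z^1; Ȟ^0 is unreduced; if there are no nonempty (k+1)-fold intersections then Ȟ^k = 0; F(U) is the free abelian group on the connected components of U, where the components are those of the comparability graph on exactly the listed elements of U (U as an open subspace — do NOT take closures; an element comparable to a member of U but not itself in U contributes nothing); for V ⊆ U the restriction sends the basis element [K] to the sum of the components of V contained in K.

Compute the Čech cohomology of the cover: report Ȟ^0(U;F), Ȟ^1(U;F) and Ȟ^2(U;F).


Ȟ^0 ≅ Z^2; Ȟ^1 ≅ 0; Ȟ^2 ≅ 0

intersection data:
  V1={{q},{s},{p,q},{q,t},{r,s},{p,q,t}} V2={{p},{q},{r},{p,q},{p,t},{q,t},{r,s},{p,q,t}} V3={{t},{p,t},{q,t},{p,q,t}}
  V12={{q},{p,q},{q,t},{r,s},{p,q,t}} V13={{q,t},{p,q,t}} V23={{p,t},{q,t},{p,q,t}}
  V123={{q,t},{p,q,t}}
components per intersection:
  V1: {{q},{p,q},{q,t},{p,q,t}} {{s},{r,s}}
  V2: {{p},{q},{p,q},{p,t},{q,t},{p,q,t}} {{r},{r,s}}
  V3: {{t},{p,t},{q,t},{p,q,t}}
  V12: {{q},{p,q},{q,t},{p,q,t}} {{r,s}}
  V13: {{q,t},{p,q,t}}
  V23: {{p,t},{q,t},{p,q,t}}
  V123: {{q,t},{p,q,t}}
C dims 5,4,1; δ0: rk 3, SNF 1^3; δ1: rk 1, SNF 1^1
Ȟ^0 = (5 − 3) − 0 = 2, so Ȟ^0 ≅ Z^2
Ȟ^1 = (4 − 1) − 3 = 0, so Ȟ^1 ≅ 0
Ȟ^2 = (1 − 0) − 1 = 0, so Ȟ^2 ≅ 0


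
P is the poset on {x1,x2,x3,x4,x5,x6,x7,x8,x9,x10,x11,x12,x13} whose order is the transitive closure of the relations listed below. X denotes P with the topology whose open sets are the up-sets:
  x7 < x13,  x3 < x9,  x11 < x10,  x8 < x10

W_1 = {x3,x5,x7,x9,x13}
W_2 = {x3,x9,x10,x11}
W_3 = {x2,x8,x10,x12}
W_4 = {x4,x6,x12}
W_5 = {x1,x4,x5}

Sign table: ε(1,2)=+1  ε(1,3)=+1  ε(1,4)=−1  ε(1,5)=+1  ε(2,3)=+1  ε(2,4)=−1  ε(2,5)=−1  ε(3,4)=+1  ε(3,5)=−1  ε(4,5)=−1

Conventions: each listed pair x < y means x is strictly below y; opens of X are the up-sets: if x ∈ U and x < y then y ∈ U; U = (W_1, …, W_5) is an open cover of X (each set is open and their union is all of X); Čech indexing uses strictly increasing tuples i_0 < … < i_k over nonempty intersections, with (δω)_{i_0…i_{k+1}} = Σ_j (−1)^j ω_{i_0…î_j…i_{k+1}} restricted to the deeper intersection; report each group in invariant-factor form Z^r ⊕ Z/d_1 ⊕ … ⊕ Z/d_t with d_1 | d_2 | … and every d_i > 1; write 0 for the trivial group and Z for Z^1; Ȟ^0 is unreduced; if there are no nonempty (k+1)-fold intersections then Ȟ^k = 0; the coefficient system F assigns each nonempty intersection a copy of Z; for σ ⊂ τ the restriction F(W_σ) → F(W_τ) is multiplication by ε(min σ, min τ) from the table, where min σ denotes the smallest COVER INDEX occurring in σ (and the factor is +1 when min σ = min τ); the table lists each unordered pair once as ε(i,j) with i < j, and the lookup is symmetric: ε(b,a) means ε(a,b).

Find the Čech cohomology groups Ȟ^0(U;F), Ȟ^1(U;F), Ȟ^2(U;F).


Ȟ^0(U;F) ≅ 0,  Ȟ^1(U;F) ≅ Z/2,  Ȟ^2(U;F) ≅ 0

nonempty overlaps:
  W12={x3,x9} W15={x5} W23={x10} W34={x12} W45={x4}
C dims 5,5; δ0: rk 5, SNF 1^4·2
degree 0: 5−5−0 = 0 → Ȟ^0 ≅ 0
degree 1: 5−0−5 = 0 plus torsion [2] → Ȟ^1 ≅ Z/2
degree 2: 0−0−0 = 0 → Ȟ^2 ≅ 0


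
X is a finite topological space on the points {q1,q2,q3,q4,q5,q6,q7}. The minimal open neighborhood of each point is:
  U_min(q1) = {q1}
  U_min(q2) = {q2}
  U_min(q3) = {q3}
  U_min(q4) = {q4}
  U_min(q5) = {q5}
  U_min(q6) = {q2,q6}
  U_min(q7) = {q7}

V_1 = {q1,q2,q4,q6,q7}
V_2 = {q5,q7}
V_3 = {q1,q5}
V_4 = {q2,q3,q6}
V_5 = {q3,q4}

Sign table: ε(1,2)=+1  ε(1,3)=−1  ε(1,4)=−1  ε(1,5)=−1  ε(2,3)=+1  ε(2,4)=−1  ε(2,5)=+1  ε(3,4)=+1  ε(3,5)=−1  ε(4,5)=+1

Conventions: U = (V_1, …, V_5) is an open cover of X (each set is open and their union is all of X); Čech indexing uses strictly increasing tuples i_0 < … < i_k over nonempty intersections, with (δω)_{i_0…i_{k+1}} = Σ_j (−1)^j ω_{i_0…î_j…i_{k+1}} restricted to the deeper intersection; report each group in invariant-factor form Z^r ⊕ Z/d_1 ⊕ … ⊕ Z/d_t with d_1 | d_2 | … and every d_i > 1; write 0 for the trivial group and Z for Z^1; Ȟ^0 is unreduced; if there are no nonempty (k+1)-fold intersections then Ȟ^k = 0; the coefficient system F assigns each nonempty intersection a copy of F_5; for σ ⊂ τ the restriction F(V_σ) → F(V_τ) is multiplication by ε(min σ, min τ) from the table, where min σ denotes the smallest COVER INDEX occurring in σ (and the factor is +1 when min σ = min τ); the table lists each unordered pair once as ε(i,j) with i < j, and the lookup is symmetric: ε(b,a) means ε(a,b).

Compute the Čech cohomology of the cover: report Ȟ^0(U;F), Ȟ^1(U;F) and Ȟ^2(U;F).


cover nerve:
  V12={q7} V13={q1} V14={q2,q6} V15={q4} V23={q5} V45={q3}
C dims 5,6; δ0: rk_F5 5
Ȟ^0: (5−5)−0=0 ⇒ 0
Ȟ^1: (6−0)−5=1 ⇒ Z/5
Ȟ^2: (0−0)−0=0 ⇒ 0

Ȟ^0(U;F) ≅ 0, Ȟ^1(U;F) ≅ Z/5, Ȟ^2(U;F) ≅ 0


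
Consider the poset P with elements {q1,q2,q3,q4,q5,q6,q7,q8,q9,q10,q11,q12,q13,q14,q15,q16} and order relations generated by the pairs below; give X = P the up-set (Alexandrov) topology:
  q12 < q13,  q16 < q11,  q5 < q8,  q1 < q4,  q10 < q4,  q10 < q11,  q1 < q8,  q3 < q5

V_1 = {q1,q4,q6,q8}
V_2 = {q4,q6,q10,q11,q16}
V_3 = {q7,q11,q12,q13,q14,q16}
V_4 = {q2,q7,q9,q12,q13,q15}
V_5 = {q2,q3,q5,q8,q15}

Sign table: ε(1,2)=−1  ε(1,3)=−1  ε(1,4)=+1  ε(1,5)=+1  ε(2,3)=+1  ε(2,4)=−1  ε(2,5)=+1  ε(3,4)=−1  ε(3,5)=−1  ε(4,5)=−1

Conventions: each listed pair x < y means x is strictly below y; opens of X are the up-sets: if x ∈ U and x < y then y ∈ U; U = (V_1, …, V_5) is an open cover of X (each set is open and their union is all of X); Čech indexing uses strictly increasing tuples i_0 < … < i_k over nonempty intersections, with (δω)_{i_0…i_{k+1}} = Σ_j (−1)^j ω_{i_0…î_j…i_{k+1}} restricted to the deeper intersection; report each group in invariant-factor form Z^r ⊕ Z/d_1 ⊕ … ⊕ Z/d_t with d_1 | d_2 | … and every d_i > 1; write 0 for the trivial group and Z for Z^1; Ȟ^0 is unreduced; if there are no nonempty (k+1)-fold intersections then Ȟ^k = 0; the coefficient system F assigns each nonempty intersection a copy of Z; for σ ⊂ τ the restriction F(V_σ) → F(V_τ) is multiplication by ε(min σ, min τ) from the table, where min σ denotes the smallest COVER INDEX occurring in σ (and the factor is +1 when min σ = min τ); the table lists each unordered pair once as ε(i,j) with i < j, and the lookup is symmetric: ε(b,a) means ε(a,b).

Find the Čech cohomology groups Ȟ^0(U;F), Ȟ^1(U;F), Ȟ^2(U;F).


cover nerve:
  V12={q4,q6} V15={q8} V23={q11,q16} V34={q7,q12,q13} V45={q2,q15}
C dims 5,5; δ0: rk 5, SNF 1^4·2
Ȟ^0: (5−5)−0=0 ⇒ 0
Ȟ^1: (5−0)−5=0 plus torsion [2] ⇒ Z/2
Ȟ^2: (0−0)−0=0 ⇒ 0

Ȟ^0 = 0; Ȟ^1 = Z/2; Ȟ^2 = 0


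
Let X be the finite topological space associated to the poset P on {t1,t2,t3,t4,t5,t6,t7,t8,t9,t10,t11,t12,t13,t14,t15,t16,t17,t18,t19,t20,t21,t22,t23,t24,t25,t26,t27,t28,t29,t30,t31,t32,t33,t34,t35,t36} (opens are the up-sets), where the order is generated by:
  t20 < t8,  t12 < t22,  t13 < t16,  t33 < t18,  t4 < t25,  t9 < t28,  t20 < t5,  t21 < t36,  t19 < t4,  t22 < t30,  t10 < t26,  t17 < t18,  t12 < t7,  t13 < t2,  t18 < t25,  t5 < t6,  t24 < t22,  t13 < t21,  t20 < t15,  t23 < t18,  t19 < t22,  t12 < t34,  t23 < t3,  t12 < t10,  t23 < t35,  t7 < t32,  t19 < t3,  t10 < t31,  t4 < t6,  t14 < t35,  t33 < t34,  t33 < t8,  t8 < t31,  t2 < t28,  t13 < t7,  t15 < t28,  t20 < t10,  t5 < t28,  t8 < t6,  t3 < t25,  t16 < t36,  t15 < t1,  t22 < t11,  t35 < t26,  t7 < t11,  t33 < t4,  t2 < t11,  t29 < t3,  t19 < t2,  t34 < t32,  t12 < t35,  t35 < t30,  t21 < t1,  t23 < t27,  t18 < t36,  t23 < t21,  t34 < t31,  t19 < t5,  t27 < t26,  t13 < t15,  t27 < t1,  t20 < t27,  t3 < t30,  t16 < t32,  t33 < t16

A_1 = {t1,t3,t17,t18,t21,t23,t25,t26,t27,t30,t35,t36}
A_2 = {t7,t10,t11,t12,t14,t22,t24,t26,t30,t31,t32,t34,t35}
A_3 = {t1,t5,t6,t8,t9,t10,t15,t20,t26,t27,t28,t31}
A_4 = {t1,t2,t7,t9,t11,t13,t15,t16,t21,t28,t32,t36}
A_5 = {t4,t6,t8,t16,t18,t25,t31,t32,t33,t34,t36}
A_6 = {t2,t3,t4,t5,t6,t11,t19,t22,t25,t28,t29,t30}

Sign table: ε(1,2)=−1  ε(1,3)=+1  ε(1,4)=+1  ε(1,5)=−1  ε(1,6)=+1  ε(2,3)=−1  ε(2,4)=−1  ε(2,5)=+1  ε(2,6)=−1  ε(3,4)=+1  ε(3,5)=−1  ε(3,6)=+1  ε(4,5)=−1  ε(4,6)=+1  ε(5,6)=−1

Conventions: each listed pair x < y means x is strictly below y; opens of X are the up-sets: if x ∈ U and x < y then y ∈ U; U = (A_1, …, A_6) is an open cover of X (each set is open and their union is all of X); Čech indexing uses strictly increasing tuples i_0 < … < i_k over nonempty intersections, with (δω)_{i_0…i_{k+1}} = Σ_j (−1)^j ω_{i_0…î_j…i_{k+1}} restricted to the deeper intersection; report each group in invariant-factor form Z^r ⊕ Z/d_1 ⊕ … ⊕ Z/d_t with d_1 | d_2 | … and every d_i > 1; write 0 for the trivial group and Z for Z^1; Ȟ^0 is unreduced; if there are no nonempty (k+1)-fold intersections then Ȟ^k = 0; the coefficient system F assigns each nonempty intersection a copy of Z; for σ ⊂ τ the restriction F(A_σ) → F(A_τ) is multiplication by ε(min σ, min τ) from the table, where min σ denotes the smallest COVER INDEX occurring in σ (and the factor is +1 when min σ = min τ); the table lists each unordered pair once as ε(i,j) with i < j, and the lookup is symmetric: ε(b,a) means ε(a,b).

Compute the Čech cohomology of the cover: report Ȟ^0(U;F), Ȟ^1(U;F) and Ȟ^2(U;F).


Ȟ^0(U;F) ≅ Z; Ȟ^1(U;F) ≅ 0; Ȟ^2(U;F) ≅ Z/2

nonempty intersections:
  A12={t26,t30,t35} A13={t1,t26,t27} A14={t1,t21,t36} A15={t18,t25,t36} A16={t3,t25,t30} A23={t10,t26,t31} A24={t7,t11,t32} A25={t31,t32,t34} A26={t11,t22,t30} A34={t1,t9,t15,t28} A35={t6,t8,t31} A36={t5,t6,t28} A45={t16,t32,t36} A46={t2,t11,t28} A56={t4,t6,t25}
  A123={t26} A126={t30} A134={t1} A145={t36} A156={t25} A235={t31} A245={t32} A246={t11} A346={t28} A356={t6}
C dims 6,15,10; δ0: rk 5, SNF 1^5; δ1: rk 10, SNF 1^9·2
Ȟ^0: (6−5)−0=1 ⇒ Z
Ȟ^1: (15−10)−5=0 ⇒ 0
Ȟ^2: (10−0)−10=0 plus torsion [2] ⇒ Z/2


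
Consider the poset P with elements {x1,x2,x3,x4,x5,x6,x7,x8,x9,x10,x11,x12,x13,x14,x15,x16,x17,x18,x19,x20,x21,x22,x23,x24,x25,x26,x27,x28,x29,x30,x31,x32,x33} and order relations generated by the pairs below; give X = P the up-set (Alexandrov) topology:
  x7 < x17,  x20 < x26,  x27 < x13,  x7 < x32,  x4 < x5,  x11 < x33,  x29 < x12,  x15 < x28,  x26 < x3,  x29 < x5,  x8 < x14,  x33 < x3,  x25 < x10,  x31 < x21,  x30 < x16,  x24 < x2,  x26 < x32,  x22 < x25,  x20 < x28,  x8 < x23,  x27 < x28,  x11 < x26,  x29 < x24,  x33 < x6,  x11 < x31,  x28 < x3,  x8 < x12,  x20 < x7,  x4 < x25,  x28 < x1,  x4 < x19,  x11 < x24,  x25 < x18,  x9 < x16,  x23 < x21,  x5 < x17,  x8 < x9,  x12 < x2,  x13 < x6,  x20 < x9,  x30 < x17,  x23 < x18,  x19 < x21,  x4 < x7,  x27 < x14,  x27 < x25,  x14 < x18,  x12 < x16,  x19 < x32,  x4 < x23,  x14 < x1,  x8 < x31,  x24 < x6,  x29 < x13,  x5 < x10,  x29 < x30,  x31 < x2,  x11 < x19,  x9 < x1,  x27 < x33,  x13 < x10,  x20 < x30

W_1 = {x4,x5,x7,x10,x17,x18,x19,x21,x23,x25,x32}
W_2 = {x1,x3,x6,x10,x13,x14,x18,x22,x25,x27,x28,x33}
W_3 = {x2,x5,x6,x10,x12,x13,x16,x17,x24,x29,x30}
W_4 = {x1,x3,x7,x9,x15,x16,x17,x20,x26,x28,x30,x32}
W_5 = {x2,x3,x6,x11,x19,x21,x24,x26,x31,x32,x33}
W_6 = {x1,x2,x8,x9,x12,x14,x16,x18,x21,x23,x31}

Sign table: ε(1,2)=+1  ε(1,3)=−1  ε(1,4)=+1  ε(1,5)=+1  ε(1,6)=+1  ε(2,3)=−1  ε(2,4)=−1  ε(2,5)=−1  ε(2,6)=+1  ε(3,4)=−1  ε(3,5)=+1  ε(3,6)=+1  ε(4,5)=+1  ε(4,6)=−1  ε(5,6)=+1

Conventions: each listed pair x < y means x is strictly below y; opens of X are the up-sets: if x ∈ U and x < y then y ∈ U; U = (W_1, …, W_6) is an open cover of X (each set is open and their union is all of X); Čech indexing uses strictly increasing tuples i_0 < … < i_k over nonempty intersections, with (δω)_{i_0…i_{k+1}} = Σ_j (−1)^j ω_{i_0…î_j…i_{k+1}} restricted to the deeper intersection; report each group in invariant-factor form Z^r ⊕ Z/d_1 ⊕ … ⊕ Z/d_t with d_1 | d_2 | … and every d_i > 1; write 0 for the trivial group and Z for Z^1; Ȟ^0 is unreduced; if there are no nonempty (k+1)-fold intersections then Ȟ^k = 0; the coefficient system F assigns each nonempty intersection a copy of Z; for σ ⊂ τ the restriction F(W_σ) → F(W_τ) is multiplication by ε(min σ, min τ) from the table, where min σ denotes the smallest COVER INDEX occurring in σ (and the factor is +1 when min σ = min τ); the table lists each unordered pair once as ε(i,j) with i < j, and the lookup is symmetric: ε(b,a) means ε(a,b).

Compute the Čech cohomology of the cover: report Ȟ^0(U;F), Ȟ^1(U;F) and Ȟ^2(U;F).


nerve of the cover:
  W12={x10,x18,x25} W13={x5,x10,x17} W14={x7,x17,x32} W15={x19,x21,x32} W16={x18,x21,x23} W23={x6,x10,x13} W24={x1,x3,x28} W25={x3,x6,x33} W26={x1,x14,x18} W34={x16,x17,x30} W35={x2,x6,x24} W36={x2,x12,x16} W45={x3,x26,x32} W46={x1,x9,x16} W56={x2,x21,x31}
  W123={x10} W126={x18} W134={x17} W145={x32} W156={x21} W235={x6} W245={x3} W246={x1} W346={x16} W356={x2}
C dims 6,15,10; δ0: rk 6, SNF 1^5·2; δ1: rk 9, SNF 1^9
Ȟ^0 = (6 − 6) − 0 = 0, so Ȟ^0 ≅ 0
Ȟ^1 = (15 − 9) − 6 = 0 plus torsion [2], so Ȟ^1 ≅ Z/2
Ȟ^2 = (10 − 0) − 9 = 1, so Ȟ^2 ≅ Z

Ȟ^0 ≅ 0, Ȟ^1 ≅ Z/2, Ȟ^2 ≅ Z


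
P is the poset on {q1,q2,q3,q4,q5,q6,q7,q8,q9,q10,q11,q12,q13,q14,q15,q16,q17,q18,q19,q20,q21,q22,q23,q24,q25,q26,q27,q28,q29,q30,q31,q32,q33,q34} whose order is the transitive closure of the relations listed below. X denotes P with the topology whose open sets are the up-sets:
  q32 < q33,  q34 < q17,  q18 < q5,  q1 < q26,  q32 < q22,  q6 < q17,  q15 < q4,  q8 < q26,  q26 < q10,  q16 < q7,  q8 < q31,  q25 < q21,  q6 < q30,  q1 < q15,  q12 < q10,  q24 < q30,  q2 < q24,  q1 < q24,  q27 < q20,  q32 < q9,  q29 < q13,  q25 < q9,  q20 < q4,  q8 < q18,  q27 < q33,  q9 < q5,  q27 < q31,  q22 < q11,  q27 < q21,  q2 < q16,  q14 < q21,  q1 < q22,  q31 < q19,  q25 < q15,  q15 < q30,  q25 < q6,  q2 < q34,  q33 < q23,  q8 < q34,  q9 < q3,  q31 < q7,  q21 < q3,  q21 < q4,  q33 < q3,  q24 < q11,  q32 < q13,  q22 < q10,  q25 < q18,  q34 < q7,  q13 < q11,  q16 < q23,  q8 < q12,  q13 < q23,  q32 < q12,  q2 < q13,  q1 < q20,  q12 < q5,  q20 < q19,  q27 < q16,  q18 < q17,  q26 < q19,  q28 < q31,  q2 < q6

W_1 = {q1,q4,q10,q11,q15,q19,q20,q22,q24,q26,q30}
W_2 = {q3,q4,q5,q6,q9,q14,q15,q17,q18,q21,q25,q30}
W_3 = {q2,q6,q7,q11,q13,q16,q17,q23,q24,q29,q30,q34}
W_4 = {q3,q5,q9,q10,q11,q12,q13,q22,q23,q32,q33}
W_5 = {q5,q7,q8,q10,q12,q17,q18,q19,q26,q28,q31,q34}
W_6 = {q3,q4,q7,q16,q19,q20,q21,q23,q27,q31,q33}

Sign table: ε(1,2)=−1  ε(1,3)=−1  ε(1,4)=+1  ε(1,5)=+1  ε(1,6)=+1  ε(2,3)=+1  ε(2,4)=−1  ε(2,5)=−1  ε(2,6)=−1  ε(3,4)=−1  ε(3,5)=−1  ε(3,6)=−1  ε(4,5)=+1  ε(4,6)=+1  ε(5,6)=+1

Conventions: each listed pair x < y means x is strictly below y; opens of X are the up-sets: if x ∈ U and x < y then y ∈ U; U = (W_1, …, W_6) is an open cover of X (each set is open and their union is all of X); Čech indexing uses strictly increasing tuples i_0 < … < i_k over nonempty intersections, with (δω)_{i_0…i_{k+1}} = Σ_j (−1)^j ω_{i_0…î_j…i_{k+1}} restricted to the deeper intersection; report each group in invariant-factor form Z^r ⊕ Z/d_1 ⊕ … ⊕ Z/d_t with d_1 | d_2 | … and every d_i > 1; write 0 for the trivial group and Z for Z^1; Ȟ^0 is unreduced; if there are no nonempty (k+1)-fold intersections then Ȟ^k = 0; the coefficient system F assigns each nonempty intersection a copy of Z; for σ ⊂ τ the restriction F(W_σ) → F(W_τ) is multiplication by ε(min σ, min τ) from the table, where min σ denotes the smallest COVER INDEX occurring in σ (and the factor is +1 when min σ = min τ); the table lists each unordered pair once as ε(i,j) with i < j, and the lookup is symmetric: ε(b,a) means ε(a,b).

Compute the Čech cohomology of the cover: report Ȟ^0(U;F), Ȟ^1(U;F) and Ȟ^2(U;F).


nonempty overlaps:
  W12={q4,q15,q30} W13={q11,q24,q30} W14={q10,q11,q22} W15={q10,q19,q26} W16={q4,q19,q20} W23={q6,q17,q30} W24={q3,q5,q9} W25={q5,q17,q18} W26={q3,q4,q21} W34={q11,q13,q23} W35={q7,q17,q34} W36={q7,q16,q23} W45={q5,q10,q12} W46={q3,q23,q33} W56={q7,q19,q31}
  W123={q30} W126={q4} W134={q11} W145={q10} W156={q19} W235={q17} W245={q5} W246={q3} W346={q23} W356={q7}
C dims 6,15,10; δ0: rk 5, SNF 1^5; δ1: rk 10, SNF 1^9·2
degree 0: 6−5−0 = 1 → Ȟ^0 ≅ Z
degree 1: 15−10−5 = 0 → Ȟ^1 ≅ 0
degree 2: 10−0−10 = 0 plus torsion [2] → Ȟ^2 ≅ Z/2

Ȟ^0(U;F) ≅ Z, Ȟ^1(U;F) ≅ 0 and Ȟ^2(U;F) ≅ Z/2


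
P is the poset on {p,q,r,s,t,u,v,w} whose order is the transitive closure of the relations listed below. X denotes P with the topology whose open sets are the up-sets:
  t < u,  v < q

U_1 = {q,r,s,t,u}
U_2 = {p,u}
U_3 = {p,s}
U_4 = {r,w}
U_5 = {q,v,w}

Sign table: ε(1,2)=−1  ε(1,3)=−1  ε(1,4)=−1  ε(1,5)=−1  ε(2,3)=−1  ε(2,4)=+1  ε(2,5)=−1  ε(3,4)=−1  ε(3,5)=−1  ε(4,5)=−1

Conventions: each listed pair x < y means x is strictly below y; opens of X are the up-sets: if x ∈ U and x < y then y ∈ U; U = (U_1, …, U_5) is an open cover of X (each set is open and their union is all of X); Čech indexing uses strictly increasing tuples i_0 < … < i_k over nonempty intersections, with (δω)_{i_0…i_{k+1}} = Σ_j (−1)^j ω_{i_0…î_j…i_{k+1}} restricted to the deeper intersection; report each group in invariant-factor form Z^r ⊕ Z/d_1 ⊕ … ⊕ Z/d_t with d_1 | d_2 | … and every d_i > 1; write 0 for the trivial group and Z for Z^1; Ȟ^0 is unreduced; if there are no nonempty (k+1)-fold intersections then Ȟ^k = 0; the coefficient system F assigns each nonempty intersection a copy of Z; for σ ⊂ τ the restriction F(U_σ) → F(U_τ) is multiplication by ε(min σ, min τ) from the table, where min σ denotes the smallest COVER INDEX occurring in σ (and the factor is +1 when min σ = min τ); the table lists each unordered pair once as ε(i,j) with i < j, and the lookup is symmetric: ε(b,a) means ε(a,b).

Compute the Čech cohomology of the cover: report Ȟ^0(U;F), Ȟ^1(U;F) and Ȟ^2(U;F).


Ȟ^0 = 0, Ȟ^1 = Z ⊕ Z/2 and Ȟ^2 = 0

cover nerve:
  U12={u} U13={s} U14={r} U15={q} U23={p} U45={w}
C dims 5,6; δ0: rk 5, SNF 1^4·2
Ȟ^0: (5−5)−0=0 ⇒ 0
Ȟ^1: (6−0)−5=1 plus torsion [2] ⇒ Z ⊕ Z/2
Ȟ^2: (0−0)−0=0 ⇒ 0


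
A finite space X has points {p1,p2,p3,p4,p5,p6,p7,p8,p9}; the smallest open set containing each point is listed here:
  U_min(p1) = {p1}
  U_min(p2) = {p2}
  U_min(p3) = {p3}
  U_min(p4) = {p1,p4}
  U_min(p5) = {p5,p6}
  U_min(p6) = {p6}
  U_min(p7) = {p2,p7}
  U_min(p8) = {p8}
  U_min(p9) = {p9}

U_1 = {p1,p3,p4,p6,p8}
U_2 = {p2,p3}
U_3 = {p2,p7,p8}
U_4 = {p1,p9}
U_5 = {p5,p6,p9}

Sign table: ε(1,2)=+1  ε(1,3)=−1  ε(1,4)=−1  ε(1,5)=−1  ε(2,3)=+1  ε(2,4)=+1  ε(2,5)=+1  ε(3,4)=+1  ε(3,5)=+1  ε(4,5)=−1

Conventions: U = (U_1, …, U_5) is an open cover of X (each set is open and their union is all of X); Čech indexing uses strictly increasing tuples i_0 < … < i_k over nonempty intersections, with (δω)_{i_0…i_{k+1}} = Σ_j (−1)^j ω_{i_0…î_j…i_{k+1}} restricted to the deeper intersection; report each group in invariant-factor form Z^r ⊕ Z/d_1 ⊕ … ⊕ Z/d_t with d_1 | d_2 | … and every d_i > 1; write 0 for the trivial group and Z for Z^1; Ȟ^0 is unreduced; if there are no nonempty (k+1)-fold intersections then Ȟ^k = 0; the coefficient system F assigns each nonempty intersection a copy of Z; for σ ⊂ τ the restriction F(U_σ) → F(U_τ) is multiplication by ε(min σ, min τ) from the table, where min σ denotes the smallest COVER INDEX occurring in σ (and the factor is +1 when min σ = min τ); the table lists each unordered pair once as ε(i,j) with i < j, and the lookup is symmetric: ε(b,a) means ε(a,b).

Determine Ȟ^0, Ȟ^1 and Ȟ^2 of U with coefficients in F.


nonempty overlaps:
  U12={p3} U13={p8} U14={p1} U15={p6} U23={p2} U45={p9}
C dims 5,6; δ0: rk 5, SNF 1^4·2
degree 0: 5−5−0 = 0 → Ȟ^0 ≅ 0
degree 1: 6−0−5 = 1 plus torsion [2] → Ȟ^1 ≅ Z ⊕ Z/2
degree 2: 0−0−0 = 0 → Ȟ^2 ≅ 0

Ȟ^0(U;F) ≅ 0, Ȟ^1(U;F) ≅ Z ⊕ Z/2 and Ȟ^2(U;F) ≅ 0


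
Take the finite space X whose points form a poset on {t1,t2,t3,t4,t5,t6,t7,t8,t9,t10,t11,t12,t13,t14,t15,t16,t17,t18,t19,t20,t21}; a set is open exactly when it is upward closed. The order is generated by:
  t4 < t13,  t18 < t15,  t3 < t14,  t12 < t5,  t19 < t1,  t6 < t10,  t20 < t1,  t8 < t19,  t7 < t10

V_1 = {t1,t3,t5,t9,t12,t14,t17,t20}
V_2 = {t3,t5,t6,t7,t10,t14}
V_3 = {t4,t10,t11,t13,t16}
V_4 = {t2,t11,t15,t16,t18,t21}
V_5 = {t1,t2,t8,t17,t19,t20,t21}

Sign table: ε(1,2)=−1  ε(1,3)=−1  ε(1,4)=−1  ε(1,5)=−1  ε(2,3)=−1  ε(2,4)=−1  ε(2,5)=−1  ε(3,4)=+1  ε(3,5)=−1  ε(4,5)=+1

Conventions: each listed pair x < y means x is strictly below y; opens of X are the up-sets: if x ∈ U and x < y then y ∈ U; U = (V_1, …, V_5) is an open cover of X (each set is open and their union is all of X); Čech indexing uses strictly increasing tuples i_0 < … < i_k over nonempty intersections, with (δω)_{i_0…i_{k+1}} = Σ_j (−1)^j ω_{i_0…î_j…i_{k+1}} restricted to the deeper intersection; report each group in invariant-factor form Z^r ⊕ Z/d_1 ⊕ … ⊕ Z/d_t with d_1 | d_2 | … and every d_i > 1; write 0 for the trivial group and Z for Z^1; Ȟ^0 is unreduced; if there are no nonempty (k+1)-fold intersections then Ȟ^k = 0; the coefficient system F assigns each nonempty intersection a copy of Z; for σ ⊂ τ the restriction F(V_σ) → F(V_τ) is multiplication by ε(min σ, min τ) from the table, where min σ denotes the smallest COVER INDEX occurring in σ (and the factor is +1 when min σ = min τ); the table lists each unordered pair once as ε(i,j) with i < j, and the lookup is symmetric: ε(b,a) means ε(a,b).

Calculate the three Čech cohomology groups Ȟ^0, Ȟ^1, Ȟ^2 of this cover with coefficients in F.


Ȟ^0(U;F) ≅ 0,  Ȟ^1(U;F) ≅ Z/2,  Ȟ^2(U;F) ≅ 0

nonempty overlaps:
  V12={t3,t5,t14} V15={t1,t17,t20} V23={t10} V34={t11,t16} V45={t2,t21}
C dims 5,5; δ0: rk 5, SNF 1^4·2
degree 0: 5−5−0 = 0 → Ȟ^0 ≅ 0
degree 1: 5−0−5 = 0 plus torsion [2] → Ȟ^1 ≅ Z/2
degree 2: 0−0−0 = 0 → Ȟ^2 ≅ 0


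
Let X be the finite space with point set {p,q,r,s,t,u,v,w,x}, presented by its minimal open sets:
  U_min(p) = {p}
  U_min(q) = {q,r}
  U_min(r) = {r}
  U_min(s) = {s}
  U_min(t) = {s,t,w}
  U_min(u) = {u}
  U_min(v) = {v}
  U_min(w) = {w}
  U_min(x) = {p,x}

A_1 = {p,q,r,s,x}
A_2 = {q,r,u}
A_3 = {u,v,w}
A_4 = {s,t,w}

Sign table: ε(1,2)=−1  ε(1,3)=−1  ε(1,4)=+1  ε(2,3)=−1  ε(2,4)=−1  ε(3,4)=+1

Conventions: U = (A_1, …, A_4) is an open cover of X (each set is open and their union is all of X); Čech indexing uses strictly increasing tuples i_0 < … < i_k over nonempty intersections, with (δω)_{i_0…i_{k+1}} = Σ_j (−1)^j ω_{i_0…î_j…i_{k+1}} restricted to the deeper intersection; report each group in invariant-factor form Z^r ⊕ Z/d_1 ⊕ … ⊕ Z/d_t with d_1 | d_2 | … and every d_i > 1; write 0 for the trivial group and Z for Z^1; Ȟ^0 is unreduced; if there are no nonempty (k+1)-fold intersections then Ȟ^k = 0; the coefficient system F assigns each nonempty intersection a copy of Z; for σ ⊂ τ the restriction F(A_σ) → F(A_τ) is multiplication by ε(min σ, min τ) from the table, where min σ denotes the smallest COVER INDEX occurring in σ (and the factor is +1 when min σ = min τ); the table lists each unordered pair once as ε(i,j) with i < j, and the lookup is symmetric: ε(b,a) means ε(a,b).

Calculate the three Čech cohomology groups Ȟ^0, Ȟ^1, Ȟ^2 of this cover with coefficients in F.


nerve simplices:
  A12={q,r} A14={s} A23={u} A34={w}
C dims 4,4; δ0: rk 3, SNF 1^3
degree 0: 4−3−0 = 1 → Ȟ^0 ≅ Z
degree 1: 4−0−3 = 1 → Ȟ^1 ≅ Z
degree 2: 0−0−0 = 0 → Ȟ^2 ≅ 0

Ȟ^0 = Z; Ȟ^1 = Z; Ȟ^2 = 0


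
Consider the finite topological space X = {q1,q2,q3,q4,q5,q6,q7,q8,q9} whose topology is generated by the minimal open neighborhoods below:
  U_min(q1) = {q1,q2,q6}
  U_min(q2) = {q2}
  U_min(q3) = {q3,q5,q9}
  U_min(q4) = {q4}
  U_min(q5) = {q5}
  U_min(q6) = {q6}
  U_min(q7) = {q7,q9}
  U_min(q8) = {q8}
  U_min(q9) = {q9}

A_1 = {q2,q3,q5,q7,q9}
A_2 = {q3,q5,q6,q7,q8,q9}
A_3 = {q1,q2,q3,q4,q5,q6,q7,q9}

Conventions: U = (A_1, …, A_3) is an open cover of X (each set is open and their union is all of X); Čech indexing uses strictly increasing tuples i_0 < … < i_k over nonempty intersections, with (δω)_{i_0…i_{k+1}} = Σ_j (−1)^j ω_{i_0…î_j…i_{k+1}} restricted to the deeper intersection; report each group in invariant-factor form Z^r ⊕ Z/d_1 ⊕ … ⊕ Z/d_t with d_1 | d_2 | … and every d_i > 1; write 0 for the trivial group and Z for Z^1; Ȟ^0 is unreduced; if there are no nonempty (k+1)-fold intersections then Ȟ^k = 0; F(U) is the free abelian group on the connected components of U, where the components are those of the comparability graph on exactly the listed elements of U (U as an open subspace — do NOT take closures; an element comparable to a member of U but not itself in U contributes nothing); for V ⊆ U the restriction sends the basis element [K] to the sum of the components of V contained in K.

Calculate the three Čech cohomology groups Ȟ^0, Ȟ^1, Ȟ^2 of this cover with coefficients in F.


nerve of the cover:
  A12={q3,q5,q7,q9} A13={q2,q3,q5,q7,q9} A23={q3,q5,q6,q7,q9}
  A123={q3,q5,q7,q9}
components per intersection:
  A1: {q2} {q3,q5,q7,q9}
  A2: {q3,q5,q7,q9} {q6} {q8}
  A3: {q1,q2,q6} {q3,q5,q7,q9} {q4}
  A12: {q3,q5,q7,q9}
  A13: {q2} {q3,q5,q7,q9}
  A23: {q3,q5,q7,q9} {q6}
  A123: {q3,q5,q7,q9}
C dims 8,5,1; δ0: rk 4, SNF 1^4; δ1: rk 1, SNF 1^1
Ȟ^0 = (8 − 4) − 0 = 4, so Ȟ^0 ≅ Z^4
Ȟ^1 = (5 − 1) − 4 = 0, so Ȟ^1 ≅ 0
Ȟ^2 = (1 − 0) − 1 = 0, so Ȟ^2 ≅ 0

Ȟ^0 ≅ Z^4,  Ȟ^1 ≅ 0,  Ȟ^2 ≅ 0
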